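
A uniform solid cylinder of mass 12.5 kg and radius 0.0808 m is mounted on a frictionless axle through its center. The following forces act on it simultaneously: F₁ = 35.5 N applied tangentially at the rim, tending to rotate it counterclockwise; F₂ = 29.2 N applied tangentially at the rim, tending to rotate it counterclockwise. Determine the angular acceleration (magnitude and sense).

α ≈ 128 rad/s², counterclockwise

I = ½MR² = (1/2)(12.5)(0.0808)² = 0.04080 kg·m².
Taking counterclockwise as positive: τ₁ = +(35.5)(0.0808) = +2.868 N·m; τ₂ = +(29.2)(0.0808) = +2.359 N·m.
Net torque τ = 5.228 N·m.
α = τ/I = 5.228/0.04080 = 128.1 rad/s².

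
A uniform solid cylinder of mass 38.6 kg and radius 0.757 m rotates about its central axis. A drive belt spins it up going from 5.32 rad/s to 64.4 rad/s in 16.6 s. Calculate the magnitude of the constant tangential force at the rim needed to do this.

F ≈ 52.0 N

I = ½MR² = (1/2)(38.6)(0.757)² = 11.06 kg·m².
α = Δω/Δt = (64.4 − 5.32)/16.6 = 3.559 rad/s².
The required torque is τ = Iα = (11.06)(3.559) = 39.36 N·m.
A tangential force at the rim gives τ = FR, so F = τ/R = 39.36/0.757 = 52.00 N.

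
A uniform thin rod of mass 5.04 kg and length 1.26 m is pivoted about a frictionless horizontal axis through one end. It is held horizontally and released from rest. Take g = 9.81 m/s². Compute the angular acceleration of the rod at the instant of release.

α ≈ 11.7 rad/s²

About the pivot, I = (1/3)ML² = (1/3)(5.04)(1.26)² = 2.667 kg·m².
The weight acts at the center, a distance L/2 = 0.6300 m from the pivot; τ = Mg(L/2) = 31.15 N·m.
α = τ/I = 31.15/2.667 = 11.68 rad/s².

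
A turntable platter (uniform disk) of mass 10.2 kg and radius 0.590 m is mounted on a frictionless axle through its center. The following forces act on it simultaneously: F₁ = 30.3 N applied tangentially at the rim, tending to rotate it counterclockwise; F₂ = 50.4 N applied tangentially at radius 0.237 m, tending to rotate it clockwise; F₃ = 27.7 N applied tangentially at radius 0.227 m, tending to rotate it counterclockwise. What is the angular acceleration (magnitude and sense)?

α ≈ 6.88 rad/s², counterclockwise

I = ½MR² = (1/2)(10.2)(0.590)² = 1.775 kg·m².
Taking counterclockwise as positive: τ₁ = +(30.3)(0.590) = +17.88 N·m; τ₂ = −(50.4)(0.237) = −11.94 N·m; τ₃ = +(27.7)(0.227) = +6.288 N·m.
Net torque τ = 12.22 N·m.
α = τ/I = 12.22/1.775 = 6.883 rad/s².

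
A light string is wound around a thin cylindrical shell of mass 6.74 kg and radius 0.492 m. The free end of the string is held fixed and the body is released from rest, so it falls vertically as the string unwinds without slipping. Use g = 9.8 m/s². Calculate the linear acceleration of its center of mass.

a ≈ 4.90 m/s²

Translation: Mg − T = Ma. Rotation about the center: TR = Iα with I = MR².
With a = αR: T = (I/R²)a = M a, so Mg = (1 + 1.000)Ma.
a = g/(1 + 1.000) = 9.8/2.000 = 4.900 m/s².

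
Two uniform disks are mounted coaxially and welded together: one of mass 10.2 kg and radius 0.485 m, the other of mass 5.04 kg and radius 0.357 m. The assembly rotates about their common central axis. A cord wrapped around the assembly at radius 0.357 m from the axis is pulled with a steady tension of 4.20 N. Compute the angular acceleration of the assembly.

α ≈ 0.986 rad/s²

I = ½M₁R₁² + ½M₂R₂² = ½(10.2)(0.485)² + ½(5.04)(0.357)² = 1.521 kg·m².
τ = F r = (4.20)(0.357) = 1.499 N·m.
α = τ/I = 1.499/1.521 = 0.9859 rad/s².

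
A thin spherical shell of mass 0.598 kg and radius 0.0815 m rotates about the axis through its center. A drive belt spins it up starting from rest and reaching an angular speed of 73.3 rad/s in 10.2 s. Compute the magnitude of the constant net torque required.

τ ≈ 0.0190 N·m

I = (2/3)MR² = (2/3)(0.598)(0.0815)² = 0.002648 kg·m².
α = Δω/Δt = (73.3 − 0)/10.2 = 7.186 rad/s².
τ = Iα = (0.002648)(7.186) = 0.01903 N·m.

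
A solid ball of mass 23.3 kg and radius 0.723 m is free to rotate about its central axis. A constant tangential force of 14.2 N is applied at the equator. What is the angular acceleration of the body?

α ≈ 2.11 rad/s²

I = (2/5)MR² = (2/5)(23.3)(0.723)² = 4.872 kg·m².
τ = F R = (14.2)(0.723) = 10.27 N·m.
From τ = Iα: α = 10.27/4.872 = 2.107 rad/s².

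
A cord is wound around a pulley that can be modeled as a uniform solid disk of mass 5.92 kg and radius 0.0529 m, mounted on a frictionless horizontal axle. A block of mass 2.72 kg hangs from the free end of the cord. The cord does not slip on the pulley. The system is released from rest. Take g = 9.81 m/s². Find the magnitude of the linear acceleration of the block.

I = ½MR² = (1/2)(5.92)(0.0529)² = 0.008283 kg·m².
Block: mg − T = ma. Pulley: TR = Iα. No-slip: a = αR, so T = (I/R²)a = 2.960·a.
Then mg = (m + 2.960)a, so a = (2.72)(9.81)/(2.72 + 2.960) = 4.698 m/s².

a ≈ 4.70 m/s²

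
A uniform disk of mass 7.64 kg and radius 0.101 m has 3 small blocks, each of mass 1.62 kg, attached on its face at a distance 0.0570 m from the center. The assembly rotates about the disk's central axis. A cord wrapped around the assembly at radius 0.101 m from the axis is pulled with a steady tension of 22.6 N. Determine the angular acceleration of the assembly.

I_disk = ½MR² = ½(7.64)(0.101)² = 0.03897 kg·m².
I_blocks = 3·m·r² = 3(1.62)(0.0570)² = 0.01579 kg·m².
Total I = 0.05476 kg·m².
τ = F r = (22.6)(0.101) = 2.283 N·m.
α = τ/I = 2.283/0.05476 = 41.69 rad/s².

α ≈ 41.7 rad/s²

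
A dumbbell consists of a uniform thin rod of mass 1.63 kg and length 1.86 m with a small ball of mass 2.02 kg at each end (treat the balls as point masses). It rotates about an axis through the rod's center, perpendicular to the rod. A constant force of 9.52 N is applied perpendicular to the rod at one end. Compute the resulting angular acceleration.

I_rod = (1/12)ML² = (1/12)(1.63)(1.86)² = 0.4699 kg·m².
I_balls = 2·m·(L/2)² = 2(2.02)(0.9300)² = 3.494 kg·m².
Total I = 3.964 kg·m².
τ = F·(L/2) = (9.52)(0.930) = 8.854 N·m.
α = τ/I = 8.854/3.964 = 2.233 rad/s².

α ≈ 2.23 rad/s²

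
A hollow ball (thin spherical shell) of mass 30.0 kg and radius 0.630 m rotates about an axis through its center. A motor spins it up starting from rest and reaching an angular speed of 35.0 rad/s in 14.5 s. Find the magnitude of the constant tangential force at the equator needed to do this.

F ≈ 30.4 N

I = (2/3)MR² = (2/3)(30.0)(0.630)² = 7.938 kg·m².
α = Δω/Δt = (35.0 − 0)/14.5 = 2.414 rad/s².
The required torque is τ = Iα = (7.938)(2.414) = 19.16 N·m.
A tangential force at the equator gives τ = FR, so F = τ/R = 19.16/0.630 = 30.41 N.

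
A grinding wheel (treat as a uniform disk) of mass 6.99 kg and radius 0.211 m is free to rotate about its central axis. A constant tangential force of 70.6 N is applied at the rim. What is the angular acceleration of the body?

α ≈ 95.7 rad/s²

I = ½MR² = (1/2)(6.99)(0.211)² = 0.1556 kg·m².
τ = F R = (70.6)(0.211) = 14.90 N·m.
From τ = Iα: α = 14.90/0.1556 = 95.74 rad/s².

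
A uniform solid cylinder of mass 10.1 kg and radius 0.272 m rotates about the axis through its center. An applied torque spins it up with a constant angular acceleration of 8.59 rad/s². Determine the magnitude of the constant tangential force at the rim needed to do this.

F ≈ 11.8 N

I = ½MR² = (1/2)(10.1)(0.272)² = 0.3736 kg·m².
The required torque is τ = Iα = (0.3736)(8.590) = 3.209 N·m.
A tangential force at the rim gives τ = FR, so F = τ/R = 3.209/0.272 = 11.80 N.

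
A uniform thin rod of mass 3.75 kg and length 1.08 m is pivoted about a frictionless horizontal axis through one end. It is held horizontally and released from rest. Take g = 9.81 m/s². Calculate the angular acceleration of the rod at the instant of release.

About the pivot, I = (1/3)ML² = (1/3)(3.75)(1.08)² = 1.458 kg·m².
The weight acts at the center, a distance L/2 = 0.5400 m from the pivot; τ = Mg(L/2) = 19.87 N·m.
α = τ/I = 19.87/1.458 = 13.62 rad/s².
(Equivalently α = (3g/(2L)) = 13.62 rad/s².)

α ≈ 13.6 rad/s²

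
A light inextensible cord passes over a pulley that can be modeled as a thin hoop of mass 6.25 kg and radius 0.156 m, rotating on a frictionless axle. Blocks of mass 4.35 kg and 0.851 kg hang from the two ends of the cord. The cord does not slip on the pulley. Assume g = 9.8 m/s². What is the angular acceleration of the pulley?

I = MR² = (6.25)(0.156)² = 0.1521 kg·m².
Heavier block: m₁g − T₁ = m₁a. Lighter block: T₂ − m₂g = m₂a.
Pulley: (T₁ − T₂)R = Iα = I(a/R), so T₁ − T₂ = (I/R²)a = 1·M_p a = 6.250·a.
Adding the three: (m₁ − m₂)g = (m₁ + m₂ + 6.250)a, so a = (4.35 − 0.851)(9.8)/(4.35 + 0.851 + 6.250) = 2.995 m/s².
α = a/R = 2.995/0.156 = 19.20 rad/s².

α ≈ 19.2 rad/s²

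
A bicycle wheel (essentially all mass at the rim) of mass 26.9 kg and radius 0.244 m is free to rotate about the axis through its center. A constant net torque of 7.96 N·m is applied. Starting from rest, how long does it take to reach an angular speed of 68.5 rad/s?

t ≈ 13.8 s

I = MR² = (26.9)(0.244)² = 1.602 kg·m².
α = τ/I = 7.96/1.602 = 4.970 rad/s².
ω = αt ⇒ t = ω/α = 68.5/4.970 = 13.78 s.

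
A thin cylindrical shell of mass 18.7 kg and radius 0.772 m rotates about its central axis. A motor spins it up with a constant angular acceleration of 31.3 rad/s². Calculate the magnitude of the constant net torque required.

I = MR² = (18.7)(0.772)² = 11.14 kg·m².
τ = Iα = (11.14)(31.30) = 348.8 N·m.

τ ≈ 349 N·m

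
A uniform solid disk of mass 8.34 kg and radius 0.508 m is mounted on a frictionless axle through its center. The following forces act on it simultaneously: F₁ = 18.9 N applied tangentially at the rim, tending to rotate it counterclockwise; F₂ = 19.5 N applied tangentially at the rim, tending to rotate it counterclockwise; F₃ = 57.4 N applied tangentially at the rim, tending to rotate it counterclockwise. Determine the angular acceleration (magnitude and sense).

α ≈ 45.2 rad/s², counterclockwise

I = ½MR² = (1/2)(8.34)(0.508)² = 1.076 kg·m².
Taking counterclockwise as positive: τ₁ = +(18.9)(0.508) = +9.601 N·m; τ₂ = +(19.5)(0.508) = +9.906 N·m; τ₃ = +(57.4)(0.508) = +29.16 N·m.
Net torque τ = 48.67 N·m.
α = τ/I = 48.67/1.076 = 45.22 rad/s².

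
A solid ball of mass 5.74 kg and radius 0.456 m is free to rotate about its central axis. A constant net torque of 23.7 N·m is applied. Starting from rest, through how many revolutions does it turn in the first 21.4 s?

≈ 1810 revolutions

I = (2/5)MR² = (2/5)(5.74)(0.456)² = 0.4774 kg·m².
α = τ/I = 23.7/0.4774 = 49.64 rad/s².
θ = ½αt² = ½(49.64)(21.4)² = 11370 rad.
Revolutions = θ/(2π) = 1809.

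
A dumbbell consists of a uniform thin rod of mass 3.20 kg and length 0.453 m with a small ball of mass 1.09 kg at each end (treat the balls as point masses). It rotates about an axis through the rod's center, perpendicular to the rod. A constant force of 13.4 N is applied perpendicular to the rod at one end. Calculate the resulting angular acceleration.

I_rod = (1/12)ML² = (1/12)(3.20)(0.453)² = 0.05472 kg·m².
I_balls = 2·m·(L/2)² = 2(1.09)(0.2265)² = 0.1118 kg·m².
Total I = 0.1666 kg·m².
τ = F·(L/2) = (13.4)(0.227) = 3.035 N·m.
α = τ/I = 3.035/0.1666 = 18.22 rad/s².

α ≈ 18.2 rad/s²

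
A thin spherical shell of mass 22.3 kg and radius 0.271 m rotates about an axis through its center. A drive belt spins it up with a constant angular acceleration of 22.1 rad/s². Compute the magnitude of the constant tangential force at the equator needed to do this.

I = (2/3)MR² = (2/3)(22.3)(0.271)² = 1.092 kg·m².
The required torque is τ = Iα = (1.092)(22.10) = 24.13 N·m.
A tangential force at the equator gives τ = FR, so F = τ/R = 24.13/0.271 = 89.04 N.

F ≈ 89.0 N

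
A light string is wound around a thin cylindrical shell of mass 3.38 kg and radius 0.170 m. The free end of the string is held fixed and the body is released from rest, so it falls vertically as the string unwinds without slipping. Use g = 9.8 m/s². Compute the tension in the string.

T ≈ 16.6 N

Translation: Mg − T = Ma. Rotation about the center: TR = Iα with I = MR².
With a = αR: T = (I/R²)a = M a, so Mg = (1 + 1.000)Ma.
a = g/(1 + 1.000) = 9.8/2.000 = 4.900 m/s².
T = 1.000·M·a = (1.000)(3.38)(4.900) = 16.56 N.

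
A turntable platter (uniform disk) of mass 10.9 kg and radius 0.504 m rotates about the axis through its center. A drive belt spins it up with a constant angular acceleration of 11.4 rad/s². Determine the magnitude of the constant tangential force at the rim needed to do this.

I = ½MR² = (1/2)(10.9)(0.504)² = 1.384 kg·m².
The required torque is τ = Iα = (1.384)(11.40) = 15.78 N·m.
A tangential force at the rim gives τ = FR, so F = τ/R = 15.78/0.504 = 31.31 N.

F ≈ 31.3 N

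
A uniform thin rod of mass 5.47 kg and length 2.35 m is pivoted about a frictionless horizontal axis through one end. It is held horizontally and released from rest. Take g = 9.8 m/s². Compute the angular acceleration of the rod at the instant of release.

About the pivot, I = (1/3)ML² = (1/3)(5.47)(2.35)² = 10.07 kg·m².
The weight acts at the center, a distance L/2 = 1.175 m from the pivot; τ = Mg(L/2) = 62.99 N·m.
α = τ/I = 62.99/10.07 = 6.255 rad/s².

α ≈ 6.26 rad/s²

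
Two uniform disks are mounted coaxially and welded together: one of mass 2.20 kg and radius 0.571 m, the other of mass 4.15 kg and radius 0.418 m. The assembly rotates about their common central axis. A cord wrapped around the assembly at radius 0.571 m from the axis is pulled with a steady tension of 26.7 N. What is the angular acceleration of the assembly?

α ≈ 21.1 rad/s²

I = ½M₁R₁² + ½M₂R₂² = ½(2.20)(0.571)² + ½(4.15)(0.418)² = 0.7212 kg·m².
τ = F r = (26.7)(0.571) = 15.25 N·m.
α = τ/I = 15.25/0.7212 = 21.14 rad/s².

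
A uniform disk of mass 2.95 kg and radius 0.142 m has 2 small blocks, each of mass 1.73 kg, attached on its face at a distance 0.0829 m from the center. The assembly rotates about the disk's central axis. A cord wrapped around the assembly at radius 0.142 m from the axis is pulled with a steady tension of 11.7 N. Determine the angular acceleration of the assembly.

α ≈ 31.0 rad/s²

I_disk = ½MR² = ½(2.95)(0.142)² = 0.02974 kg·m².
I_blocks = 2·m·r² = 2(1.73)(0.0829)² = 0.02378 kg·m².
Total I = 0.05352 kg·m².
τ = F r = (11.7)(0.142) = 1.661 N·m.
α = τ/I = 1.661/0.05352 = 31.04 rad/s².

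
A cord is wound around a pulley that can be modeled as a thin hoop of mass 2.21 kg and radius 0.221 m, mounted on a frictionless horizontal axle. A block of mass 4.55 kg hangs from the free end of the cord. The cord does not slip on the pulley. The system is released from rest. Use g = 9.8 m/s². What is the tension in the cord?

I = MR² = (2.21)(0.221)² = 0.1079 kg·m².
Block: mg − T = ma. Pulley: TR = Iα. No-slip: a = αR, so T = (I/R²)a = 2.210·a.
Then mg = (m + 2.210)a, so a = (4.55)(9.8)/(4.55 + 2.210) = 6.596 m/s².
T = 2.210·a = 14.58 N.

T ≈ 14.6 N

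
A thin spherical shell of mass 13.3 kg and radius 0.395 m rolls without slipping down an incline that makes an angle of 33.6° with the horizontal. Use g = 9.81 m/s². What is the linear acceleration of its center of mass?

Translation along the incline: Mg sinθ − f = Ma.
Rotation about the center: fR = Iα with I = (2/3)MR². No-slip gives a = αR, so f = (I/R²)a = (2/3)M a.
Substituting: Mg sinθ = (1 + 0.6667)Ma, so a = g sinθ/(1 + 0.6667) = (9.81) sin 33.6° / 1.667 = 3.257 m/s².

a ≈ 3.26 m/s²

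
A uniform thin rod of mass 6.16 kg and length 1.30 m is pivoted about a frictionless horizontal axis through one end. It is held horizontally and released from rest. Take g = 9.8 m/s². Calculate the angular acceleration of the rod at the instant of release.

α ≈ 11.3 rad/s²

About the pivot, I = (1/3)ML² = (1/3)(6.16)(1.30)² = 3.470 kg·m².
The weight acts at the center, a distance L/2 = 0.6500 m from the pivot; τ = Mg(L/2) = 39.24 N·m.
α = τ/I = 39.24/3.470 = 11.31 rad/s².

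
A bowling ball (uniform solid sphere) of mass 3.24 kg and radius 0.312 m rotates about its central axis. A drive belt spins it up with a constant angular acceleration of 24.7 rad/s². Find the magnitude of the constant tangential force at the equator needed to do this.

F ≈ 9.99 N

I = (2/5)MR² = (2/5)(3.24)(0.312)² = 0.1262 kg·m².
The required torque is τ = Iα = (0.1262)(24.70) = 3.116 N·m.
A tangential force at the equator gives τ = FR, so F = τ/R = 3.116/0.312 = 9.987 N.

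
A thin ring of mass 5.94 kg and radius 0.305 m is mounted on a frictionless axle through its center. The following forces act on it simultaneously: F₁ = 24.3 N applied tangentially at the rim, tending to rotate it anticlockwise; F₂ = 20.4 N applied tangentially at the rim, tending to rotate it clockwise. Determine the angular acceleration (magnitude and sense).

α ≈ 2.15 rad/s², anticlockwise

I = MR² = (5.94)(0.305)² = 0.5526 kg·m².
Taking anticlockwise as positive: τ₁ = +(24.3)(0.305) = +7.412 N·m; τ₂ = −(20.4)(0.305) = −6.222 N·m.
Net torque τ = 1.190 N·m.
α = τ/I = 1.190/0.5526 = 2.153 rad/s².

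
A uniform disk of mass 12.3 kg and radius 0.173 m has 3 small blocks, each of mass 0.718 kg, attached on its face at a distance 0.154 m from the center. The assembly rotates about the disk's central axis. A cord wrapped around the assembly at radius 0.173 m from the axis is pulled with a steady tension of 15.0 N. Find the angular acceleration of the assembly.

α ≈ 11.0 rad/s²

I_disk = ½MR² = ½(12.3)(0.173)² = 0.1841 kg·m².
I_blocks = 3·m·r² = 3(0.718)(0.154)² = 0.05108 kg·m².
Total I = 0.2351 kg·m².
τ = F r = (15.0)(0.173) = 2.595 N·m.
α = τ/I = 2.595/0.2351 = 11.04 rad/s².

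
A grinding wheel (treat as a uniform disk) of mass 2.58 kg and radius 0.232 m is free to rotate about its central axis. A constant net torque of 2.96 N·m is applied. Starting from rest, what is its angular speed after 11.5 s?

ω ≈ 490 rad/s

I = ½MR² = (1/2)(2.58)(0.232)² = 0.06943 kg·m².
α = τ/I = 2.96/0.06943 = 42.63 rad/s².
ω = ω₀ + αt = 0 + (42.63)(11.5) = 490.3 rad/s.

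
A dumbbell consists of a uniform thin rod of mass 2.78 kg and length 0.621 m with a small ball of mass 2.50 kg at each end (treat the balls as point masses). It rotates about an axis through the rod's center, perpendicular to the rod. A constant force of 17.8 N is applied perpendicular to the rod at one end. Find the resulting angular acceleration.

α ≈ 9.67 rad/s²

I_rod = (1/12)ML² = (1/12)(2.78)(0.621)² = 0.08934 kg·m².
I_balls = 2·m·(L/2)² = 2(2.50)(0.3105)² = 0.4821 kg·m².
Total I = 0.5714 kg·m².
τ = F·(L/2) = (17.8)(0.310) = 5.527 N·m.
α = τ/I = 5.527/0.5714 = 9.673 rad/s².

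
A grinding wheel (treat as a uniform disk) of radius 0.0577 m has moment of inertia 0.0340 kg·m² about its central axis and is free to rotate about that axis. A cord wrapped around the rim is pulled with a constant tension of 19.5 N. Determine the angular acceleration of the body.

α ≈ 33.1 rad/s²

τ = F R = (19.5)(0.0577) = 1.125 N·m.
From τ = Iα: α = 1.125/0.03400 = 33.09 rad/s².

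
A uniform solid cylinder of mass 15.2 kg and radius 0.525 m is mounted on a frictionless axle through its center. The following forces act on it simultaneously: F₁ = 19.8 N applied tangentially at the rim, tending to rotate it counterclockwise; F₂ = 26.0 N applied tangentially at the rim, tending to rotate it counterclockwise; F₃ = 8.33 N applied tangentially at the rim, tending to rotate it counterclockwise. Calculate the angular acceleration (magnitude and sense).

I = ½MR² = (1/2)(15.2)(0.525)² = 2.095 kg·m².
Taking counterclockwise as positive: τ₁ = +(19.8)(0.525) = +10.40 N·m; τ₂ = +(26.0)(0.525) = +13.65 N·m; τ₃ = +(8.33)(0.525) = +4.373 N·m.
Net torque τ = 28.42 N·m.
α = τ/I = 28.42/2.095 = 13.57 rad/s².

α ≈ 13.6 rad/s², counterclockwise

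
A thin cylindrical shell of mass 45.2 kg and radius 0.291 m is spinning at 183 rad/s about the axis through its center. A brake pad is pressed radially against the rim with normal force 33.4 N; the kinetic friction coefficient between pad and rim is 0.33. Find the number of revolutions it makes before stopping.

I = MR² = (45.2)(0.291)² = 3.828 kg·m².
Friction force f = μN = (0.33)(33.4) = 11.02 N at the rim; torque magnitude τ = fR = 3.207 N·m, opposing ω.
|α| = τ/I = 3.207/3.828 = 0.8380 rad/s² (deceleration).
ω² = ω₀² − 2|α|θ with ω = 0 ⇒ θ = ω₀²/(2|α|) = 19980 rad = 3180 rev.

≈ 3180 revolutions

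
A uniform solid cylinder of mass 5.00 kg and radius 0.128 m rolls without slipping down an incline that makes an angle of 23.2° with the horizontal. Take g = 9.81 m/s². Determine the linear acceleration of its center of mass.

Translation along the incline: Mg sinθ − f = Ma.
Rotation about the center: fR = Iα with I = ½MR². No-slip gives a = αR, so f = (I/R²)a = (1/2)M a.
Substituting: Mg sinθ = (1 + 0.5000)Ma, so a = g sinθ/(1 + 0.5000) = (9.81) sin 23.2° / 1.500 = 2.576 m/s².

a ≈ 2.58 m/s²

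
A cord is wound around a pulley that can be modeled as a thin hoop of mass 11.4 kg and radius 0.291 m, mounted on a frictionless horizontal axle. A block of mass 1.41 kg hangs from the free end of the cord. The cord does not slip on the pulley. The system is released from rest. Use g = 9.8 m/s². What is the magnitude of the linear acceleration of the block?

a ≈ 1.08 m/s²

I = MR² = (11.4)(0.291)² = 0.9654 kg·m².
Block: mg − T = ma. Pulley: TR = Iα. No-slip: a = αR, so T = (I/R²)a = 11.40·a.
Then mg = (m + 11.40)a, so a = (1.41)(9.8)/(1.41 + 11.40) = 1.079 m/s².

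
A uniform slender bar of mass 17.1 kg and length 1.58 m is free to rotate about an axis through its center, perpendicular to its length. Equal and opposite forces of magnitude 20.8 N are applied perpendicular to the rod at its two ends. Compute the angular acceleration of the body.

α ≈ 9.24 rad/s²

I = (1/12)ML² = (1/12)(17.1)(1.58)² = 3.557 kg·m².
The couple gives τ = F·(L/2) + F·(L/2) = F L = (20.8)(1.58) = 32.86 N·m.
From τ = Iα: α = 32.86/3.557 = 9.238 rad/s².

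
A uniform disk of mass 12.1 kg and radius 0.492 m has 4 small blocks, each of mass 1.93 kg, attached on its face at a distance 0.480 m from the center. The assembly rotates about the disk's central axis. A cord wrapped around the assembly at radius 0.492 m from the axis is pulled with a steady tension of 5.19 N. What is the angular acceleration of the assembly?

I_disk = ½MR² = ½(12.1)(0.492)² = 1.464 kg·m².
I_blocks = 4·m·r² = 4(1.93)(0.480)² = 1.779 kg·m².
Total I = 3.243 kg·m².
τ = F r = (5.19)(0.492) = 2.553 N·m.
α = τ/I = 2.553/3.243 = 0.7873 rad/s².

α ≈ 0.787 rad/s²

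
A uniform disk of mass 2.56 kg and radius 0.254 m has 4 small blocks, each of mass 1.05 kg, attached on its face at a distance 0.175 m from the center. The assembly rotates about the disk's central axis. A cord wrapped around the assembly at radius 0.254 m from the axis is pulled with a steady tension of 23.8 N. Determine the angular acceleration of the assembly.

α ≈ 28.6 rad/s²

I_disk = ½MR² = ½(2.56)(0.254)² = 0.08258 kg·m².
I_blocks = 4·m·r² = 4(1.05)(0.175)² = 0.1286 kg·m².
Total I = 0.2112 kg·m².
τ = F r = (23.8)(0.254) = 6.045 N·m.
α = τ/I = 6.045/0.2112 = 28.62 rad/s².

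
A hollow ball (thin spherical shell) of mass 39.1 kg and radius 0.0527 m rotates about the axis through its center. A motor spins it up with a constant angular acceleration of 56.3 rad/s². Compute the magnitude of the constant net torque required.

I = (2/3)MR² = (2/3)(39.1)(0.0527)² = 0.07239 kg·m².
τ = Iα = (0.07239)(56.30) = 4.076 N·m.

τ ≈ 4.08 N·m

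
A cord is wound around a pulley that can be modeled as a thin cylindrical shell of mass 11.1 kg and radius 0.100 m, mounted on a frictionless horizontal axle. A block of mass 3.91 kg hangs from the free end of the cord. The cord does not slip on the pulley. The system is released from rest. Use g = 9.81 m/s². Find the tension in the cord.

I = MR² = (11.1)(0.100)² = 0.1110 kg·m².
Block: mg − T = ma. Pulley: TR = Iα. No-slip: a = αR, so T = (I/R²)a = 11.10·a.
Then mg = (m + 11.10)a, so a = (3.91)(9.81)/(3.91 + 11.10) = 2.555 m/s².
T = 11.10·a = 28.37 N.

T ≈ 28.4 N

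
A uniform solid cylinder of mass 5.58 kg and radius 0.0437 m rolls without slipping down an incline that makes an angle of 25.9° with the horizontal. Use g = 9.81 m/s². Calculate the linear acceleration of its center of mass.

a ≈ 2.86 m/s²

Translation along the incline: Mg sinθ − f = Ma.
Rotation about the center: fR = Iα with I = ½MR². No-slip gives a = αR, so f = (I/R²)a = (1/2)M a.
Substituting: Mg sinθ = (1 + 0.5000)Ma, so a = g sinθ/(1 + 0.5000) = (9.81) sin 25.9° / 1.500 = 2.857 m/s².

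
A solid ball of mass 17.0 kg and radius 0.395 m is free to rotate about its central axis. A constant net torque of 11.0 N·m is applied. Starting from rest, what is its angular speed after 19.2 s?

ω ≈ 199 rad/s

I = (2/5)MR² = (2/5)(17.0)(0.395)² = 1.061 kg·m².
α = τ/I = 11.0/1.061 = 10.37 rad/s².
ω = ω₀ + αt = 0 + (10.37)(19.2) = 199.1 rad/s.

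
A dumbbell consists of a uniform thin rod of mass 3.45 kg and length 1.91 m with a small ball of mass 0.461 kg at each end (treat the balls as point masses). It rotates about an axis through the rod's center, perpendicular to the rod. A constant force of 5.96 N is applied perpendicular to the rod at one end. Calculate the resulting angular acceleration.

I_rod = (1/12)ML² = (1/12)(3.45)(1.91)² = 1.049 kg·m².
I_balls = 2·m·(L/2)² = 2(0.461)(0.9550)² = 0.8409 kg·m².
Total I = 1.890 kg·m².
τ = F·(L/2) = (5.96)(0.955) = 5.692 N·m.
α = τ/I = 5.692/1.890 = 3.012 rad/s².

α ≈ 3.01 rad/s²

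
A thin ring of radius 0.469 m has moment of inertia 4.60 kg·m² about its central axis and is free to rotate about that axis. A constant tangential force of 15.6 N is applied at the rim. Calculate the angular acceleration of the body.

α ≈ 1.59 rad/s²

τ = F R = (15.6)(0.469) = 7.316 N·m.
Newton's second law for rotation, τ = Iα, gives α = τ/I = 7.316/4.600 = 1.591 rad/s².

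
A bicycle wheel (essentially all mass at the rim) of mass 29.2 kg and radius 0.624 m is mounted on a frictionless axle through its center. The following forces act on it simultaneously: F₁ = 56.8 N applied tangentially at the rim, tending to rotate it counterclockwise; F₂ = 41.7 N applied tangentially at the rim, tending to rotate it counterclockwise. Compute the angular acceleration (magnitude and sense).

α ≈ 5.41 rad/s², counterclockwise

I = MR² = (29.2)(0.624)² = 11.37 kg·m².
Taking counterclockwise as positive: τ₁ = +(56.8)(0.624) = +35.44 N·m; τ₂ = +(41.7)(0.624) = +26.02 N·m.
Net torque τ = 61.46 N·m.
α = τ/I = 61.46/11.37 = 5.406 rad/s².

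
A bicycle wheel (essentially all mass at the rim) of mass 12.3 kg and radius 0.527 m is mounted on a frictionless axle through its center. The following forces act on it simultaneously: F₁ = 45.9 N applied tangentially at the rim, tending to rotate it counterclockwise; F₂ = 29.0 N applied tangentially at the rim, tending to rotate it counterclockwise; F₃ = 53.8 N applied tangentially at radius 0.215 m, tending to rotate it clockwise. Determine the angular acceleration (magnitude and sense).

I = MR² = (12.3)(0.527)² = 3.416 kg·m².
Taking counterclockwise as positive: τ₁ = +(45.9)(0.527) = +24.19 N·m; τ₂ = +(29.0)(0.527) = +15.28 N·m; τ₃ = −(53.8)(0.215) = −11.57 N·m.
Net torque τ = 27.91 N·m.
α = τ/I = 27.91/3.416 = 8.169 rad/s².

α ≈ 8.17 rad/s², counterclockwise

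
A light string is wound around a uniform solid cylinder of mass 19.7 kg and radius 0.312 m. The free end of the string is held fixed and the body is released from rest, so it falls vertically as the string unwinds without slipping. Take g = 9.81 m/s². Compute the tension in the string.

Translation: Mg − T = Ma. Rotation about the center: TR = Iα with I = ½MR².
With a = αR: T = (I/R²)a = (1/2)M a, so Mg = (1 + 0.5000)Ma.
a = g/(1 + 0.5000) = 9.81/1.500 = 6.540 m/s².
T = 0.5000·M·a = (0.5000)(19.7)(6.540) = 64.42 N.

T ≈ 64.4 N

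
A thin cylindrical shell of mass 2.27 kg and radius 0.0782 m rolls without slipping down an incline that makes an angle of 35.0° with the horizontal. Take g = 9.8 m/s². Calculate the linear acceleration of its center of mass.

a ≈ 2.81 m/s²

Translation along the incline: Mg sinθ − f = Ma.
Rotation about the center: fR = Iα with I = MR². No-slip gives a = αR, so f = (I/R²)a = M a.
Substituting: Mg sinθ = (1 + 1.000)Ma, so a = g sinθ/(1 + 1.000) = (9.8) sin 35.0° / 2.000 = 2.811 m/s².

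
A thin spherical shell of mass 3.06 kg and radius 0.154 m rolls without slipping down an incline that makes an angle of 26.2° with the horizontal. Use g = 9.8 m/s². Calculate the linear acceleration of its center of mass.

Translation along the incline: Mg sinθ − f = Ma.
Rotation about the center: fR = Iα with I = (2/3)MR². No-slip gives a = αR, so f = (I/R²)a = (2/3)M a.
Substituting: Mg sinθ = (1 + 0.6667)Ma, so a = g sinθ/(1 + 0.6667) = (9.8) sin 26.2° / 1.667 = 2.596 m/s².

a ≈ 2.60 m/s²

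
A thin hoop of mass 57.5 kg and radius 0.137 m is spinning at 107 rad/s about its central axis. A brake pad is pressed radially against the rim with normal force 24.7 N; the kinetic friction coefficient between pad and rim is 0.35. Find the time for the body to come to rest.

I = MR² = (57.5)(0.137)² = 1.079 kg·m².
Friction force f = μN = (0.35)(24.7) = 8.645 N at the rim; torque magnitude τ = fR = 1.184 N·m, opposing ω.
|α| = τ/I = 1.184/1.079 = 1.097 rad/s² (deceleration).
0 = ω₀ − |α|t ⇒ t = ω₀/|α| = 107/1.097 = 97.50 s.

t ≈ 97.5 s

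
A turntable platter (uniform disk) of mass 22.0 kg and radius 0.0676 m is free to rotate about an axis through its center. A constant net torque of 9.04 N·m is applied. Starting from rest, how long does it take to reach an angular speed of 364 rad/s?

t ≈ 2.02 s

I = ½MR² = (1/2)(22.0)(0.0676)² = 0.05027 kg·m².
α = τ/I = 9.04/0.05027 = 179.8 rad/s².
ω = αt ⇒ t = ω/α = 364/179.8 = 2.024 s.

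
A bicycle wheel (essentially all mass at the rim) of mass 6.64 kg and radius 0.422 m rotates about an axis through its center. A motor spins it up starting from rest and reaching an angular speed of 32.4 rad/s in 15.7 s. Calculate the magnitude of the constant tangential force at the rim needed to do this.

F ≈ 5.78 N

I = MR² = (6.64)(0.422)² = 1.182 kg·m².
α = Δω/Δt = (32.4 − 0)/15.7 = 2.064 rad/s².
The required torque is τ = Iα = (1.182)(2.064) = 2.440 N·m.
A tangential force at the rim gives τ = FR, so F = τ/R = 2.440/0.422 = 5.783 N.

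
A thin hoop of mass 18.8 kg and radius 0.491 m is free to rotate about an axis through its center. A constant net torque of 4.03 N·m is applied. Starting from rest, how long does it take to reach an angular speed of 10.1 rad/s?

I = MR² = (18.8)(0.491)² = 4.532 kg·m².
α = τ/I = 4.03/4.532 = 0.8892 rad/s².
ω = αt ⇒ t = ω/α = 10.1/0.8892 = 11.36 s.

t ≈ 11.4 s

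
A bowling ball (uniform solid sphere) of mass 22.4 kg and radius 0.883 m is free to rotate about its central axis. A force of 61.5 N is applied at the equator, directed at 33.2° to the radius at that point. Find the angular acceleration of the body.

α ≈ 4.26 rad/s²

I = (2/5)MR² = (2/5)(22.4)(0.883)² = 6.986 kg·m².
Only the tangential component produces torque: τ = F R sinθ = (61.5)(0.883) sin 33.2° = 29.74 N·m.
Newton's second law for rotation, τ = Iα, gives α = τ/I = 29.74/6.986 = 4.256 rad/s².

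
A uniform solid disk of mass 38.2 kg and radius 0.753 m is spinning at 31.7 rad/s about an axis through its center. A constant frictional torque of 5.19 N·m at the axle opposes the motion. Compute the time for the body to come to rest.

t ≈ 66.1 s

I = ½MR² = (1/2)(38.2)(0.753)² = 10.83 kg·m².
The net torque has magnitude 5.19 N·m, opposing ω.
|α| = τ/I = 5.190/10.83 = 0.4792 rad/s² (deceleration).
0 = ω₀ − |α|t ⇒ t = ω₀/|α| = 31.7/0.4792 = 66.15 s.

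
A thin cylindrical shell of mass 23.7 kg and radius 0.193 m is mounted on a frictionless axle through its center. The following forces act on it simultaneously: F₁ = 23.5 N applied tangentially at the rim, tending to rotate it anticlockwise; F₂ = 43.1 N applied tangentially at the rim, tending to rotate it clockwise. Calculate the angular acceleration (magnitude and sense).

α ≈ 4.28 rad/s², clockwise

I = MR² = (23.7)(0.193)² = 0.8828 kg·m².
Taking anticlockwise as positive: τ₁ = +(23.5)(0.193) = +4.535 N·m; τ₂ = −(43.1)(0.193) = −8.318 N·m.
Net torque τ = -3.783 N·m.
α = τ/I = -3.783/0.8828 = -4.285 rad/s².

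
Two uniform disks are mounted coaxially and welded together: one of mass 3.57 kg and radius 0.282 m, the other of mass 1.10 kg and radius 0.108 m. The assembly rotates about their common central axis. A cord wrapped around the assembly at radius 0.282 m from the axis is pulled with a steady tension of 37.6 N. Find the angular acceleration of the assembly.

α ≈ 71.5 rad/s²

I = ½M₁R₁² + ½M₂R₂² = ½(3.57)(0.282)² + ½(1.10)(0.108)² = 0.1484 kg·m².
τ = F r = (37.6)(0.282) = 10.60 N·m.
α = τ/I = 10.60/0.1484 = 71.47 rad/s².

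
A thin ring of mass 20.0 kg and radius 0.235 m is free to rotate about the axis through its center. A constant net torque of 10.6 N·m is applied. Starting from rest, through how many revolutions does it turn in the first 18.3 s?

≈ 256 revolutions

I = MR² = (20.0)(0.235)² = 1.104 kg·m².
α = τ/I = 10.6/1.104 = 9.597 rad/s².
θ = ½αt² = ½(9.597)(18.3)² = 1607 rad.
Revolutions = θ/(2π) = 255.8.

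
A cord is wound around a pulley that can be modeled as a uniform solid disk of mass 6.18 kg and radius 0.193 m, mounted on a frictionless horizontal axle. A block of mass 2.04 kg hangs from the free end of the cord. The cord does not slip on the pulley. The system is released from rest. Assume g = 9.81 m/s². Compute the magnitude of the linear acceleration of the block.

I = ½MR² = (1/2)(6.18)(0.193)² = 0.1151 kg·m².
Block: mg − T = ma. Pulley: TR = Iα. No-slip: a = αR, so T = (I/R²)a = 3.090·a.
Then mg = (m + 3.090)a, so a = (2.04)(9.81)/(2.04 + 3.090) = 3.901 m/s².

a ≈ 3.90 m/s²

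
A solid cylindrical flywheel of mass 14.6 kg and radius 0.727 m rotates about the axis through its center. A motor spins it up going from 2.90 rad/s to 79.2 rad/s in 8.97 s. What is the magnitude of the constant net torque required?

I = ½MR² = (1/2)(14.6)(0.727)² = 3.858 kg·m².
α = Δω/Δt = (79.2 − 2.90)/8.97 = 8.506 rad/s².
τ = Iα = (3.858)(8.506) = 32.82 N·m.

τ ≈ 32.8 N·m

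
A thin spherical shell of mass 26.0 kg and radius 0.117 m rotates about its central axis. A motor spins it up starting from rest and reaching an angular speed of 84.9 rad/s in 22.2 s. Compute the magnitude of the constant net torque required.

τ ≈ 0.907 N·m

I = (2/3)MR² = (2/3)(26.0)(0.117)² = 0.2373 kg·m².
α = Δω/Δt = (84.9 − 0)/22.2 = 3.824 rad/s².
τ = Iα = (0.2373)(3.824) = 0.9074 N·m.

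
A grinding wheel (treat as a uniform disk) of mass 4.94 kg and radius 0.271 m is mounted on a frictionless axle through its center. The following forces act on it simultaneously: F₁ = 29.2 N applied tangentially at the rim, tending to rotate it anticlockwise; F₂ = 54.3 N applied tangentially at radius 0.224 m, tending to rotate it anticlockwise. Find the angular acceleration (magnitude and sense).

α ≈ 111 rad/s², anticlockwise

I = ½MR² = (1/2)(4.94)(0.271)² = 0.1814 kg·m².
Taking anticlockwise as positive: τ₁ = +(29.2)(0.271) = +7.913 N·m; τ₂ = +(54.3)(0.224) = +12.16 N·m.
Net torque τ = 20.08 N·m.
α = τ/I = 20.08/0.1814 = 110.7 rad/s².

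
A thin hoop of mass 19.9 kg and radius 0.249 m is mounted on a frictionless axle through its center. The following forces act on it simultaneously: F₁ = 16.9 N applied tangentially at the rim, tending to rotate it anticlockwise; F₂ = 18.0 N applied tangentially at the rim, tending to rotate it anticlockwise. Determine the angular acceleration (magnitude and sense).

I = MR² = (19.9)(0.249)² = 1.234 kg·m².
Taking anticlockwise as positive: τ₁ = +(16.9)(0.249) = +4.208 N·m; τ₂ = +(18.0)(0.249) = +4.482 N·m.
Net torque τ = 8.690 N·m.
α = τ/I = 8.690/1.234 = 7.043 rad/s².

α ≈ 7.04 rad/s², anticlockwise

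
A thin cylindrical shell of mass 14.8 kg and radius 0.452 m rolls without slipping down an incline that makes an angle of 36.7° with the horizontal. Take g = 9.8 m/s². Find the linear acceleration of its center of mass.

a ≈ 2.93 m/s²

Translation along the incline: Mg sinθ − f = Ma.
Rotation about the center: fR = Iα with I = MR². No-slip gives a = αR, so f = (I/R²)a = M a.
Substituting: Mg sinθ = (1 + 1.000)Ma, so a = g sinθ/(1 + 1.000) = (9.8) sin 36.7° / 2.000 = 2.928 m/s².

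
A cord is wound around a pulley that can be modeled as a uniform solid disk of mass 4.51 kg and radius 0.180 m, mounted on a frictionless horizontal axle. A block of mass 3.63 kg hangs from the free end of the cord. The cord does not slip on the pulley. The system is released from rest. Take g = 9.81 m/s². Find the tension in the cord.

T ≈ 13.6 N

I = ½MR² = (1/2)(4.51)(0.180)² = 0.07306 kg·m².
Block: mg − T = ma. Pulley: TR = Iα. No-slip: a = αR, so T = (I/R²)a = 2.255·a.
Then mg = (m + 2.255)a, so a = (3.63)(9.81)/(3.63 + 2.255) = 6.051 m/s².
T = 2.255·a = 13.65 N.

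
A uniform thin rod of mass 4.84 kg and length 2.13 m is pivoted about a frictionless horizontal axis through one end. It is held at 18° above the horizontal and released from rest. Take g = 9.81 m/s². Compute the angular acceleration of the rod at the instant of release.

About the pivot, I = (1/3)ML² = (1/3)(4.84)(2.13)² = 7.320 kg·m².
The weight acts at the center, a distance L/2 = 1.065 m from the pivot; τ = Mg(L/2) cos 18° = 48.09 N·m.
α = τ/I = 48.09/7.320 = 6.570 rad/s².
(Equivalently α = (3g/(2L)) cos 18° = 6.570 rad/s².)

α ≈ 6.57 rad/s²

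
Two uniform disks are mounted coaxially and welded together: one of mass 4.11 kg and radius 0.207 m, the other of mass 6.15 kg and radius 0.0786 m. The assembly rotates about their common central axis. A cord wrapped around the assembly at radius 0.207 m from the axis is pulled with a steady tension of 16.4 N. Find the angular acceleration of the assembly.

α ≈ 31.7 rad/s²

I = ½M₁R₁² + ½M₂R₂² = ½(4.11)(0.207)² + ½(6.15)(0.0786)² = 0.1071 kg·m².
τ = F r = (16.4)(0.207) = 3.395 N·m.
α = τ/I = 3.395/0.1071 = 31.71 rad/s².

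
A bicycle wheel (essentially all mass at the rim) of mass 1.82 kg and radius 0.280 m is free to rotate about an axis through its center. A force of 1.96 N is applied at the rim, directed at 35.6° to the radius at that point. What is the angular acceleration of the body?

α ≈ 2.24 rad/s²

I = MR² = (1.82)(0.280)² = 0.1427 kg·m².
Only the tangential component produces torque: τ = F R sinθ = (1.96)(0.280) sin 35.6° = 0.3195 N·m.
From τ = Iα: α = 0.3195/0.1427 = 2.239 rad/s².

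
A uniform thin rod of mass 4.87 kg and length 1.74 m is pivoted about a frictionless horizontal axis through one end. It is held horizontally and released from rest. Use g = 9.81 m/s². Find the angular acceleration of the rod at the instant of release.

α ≈ 8.46 rad/s²

About the pivot, I = (1/3)ML² = (1/3)(4.87)(1.74)² = 4.915 kg·m².
The weight acts at the center, a distance L/2 = 0.8700 m from the pivot; τ = Mg(L/2) = 41.56 N·m.
α = τ/I = 41.56/4.915 = 8.457 rad/s².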